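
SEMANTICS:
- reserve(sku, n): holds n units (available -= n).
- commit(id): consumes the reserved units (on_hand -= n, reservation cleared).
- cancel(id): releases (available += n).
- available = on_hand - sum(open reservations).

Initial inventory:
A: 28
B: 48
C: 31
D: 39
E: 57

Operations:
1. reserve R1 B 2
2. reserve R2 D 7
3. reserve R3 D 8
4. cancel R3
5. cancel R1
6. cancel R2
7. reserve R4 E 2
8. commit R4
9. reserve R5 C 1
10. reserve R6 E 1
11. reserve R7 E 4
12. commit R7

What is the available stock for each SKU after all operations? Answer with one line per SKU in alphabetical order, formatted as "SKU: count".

Step 1: reserve R1 B 2 -> on_hand[A=28 B=48 C=31 D=39 E=57] avail[A=28 B=46 C=31 D=39 E=57] open={R1}
Step 2: reserve R2 D 7 -> on_hand[A=28 B=48 C=31 D=39 E=57] avail[A=28 B=46 C=31 D=32 E=57] open={R1,R2}
Step 3: reserve R3 D 8 -> on_hand[A=28 B=48 C=31 D=39 E=57] avail[A=28 B=46 C=31 D=24 E=57] open={R1,R2,R3}
Step 4: cancel R3 -> on_hand[A=28 B=48 C=31 D=39 E=57] avail[A=28 B=46 C=31 D=32 E=57] open={R1,R2}
Step 5: cancel R1 -> on_hand[A=28 B=48 C=31 D=39 E=57] avail[A=28 B=48 C=31 D=32 E=57] open={R2}
Step 6: cancel R2 -> on_hand[A=28 B=48 C=31 D=39 E=57] avail[A=28 B=48 C=31 D=39 E=57] open={}
Step 7: reserve R4 E 2 -> on_hand[A=28 B=48 C=31 D=39 E=57] avail[A=28 B=48 C=31 D=39 E=55] open={R4}
Step 8: commit R4 -> on_hand[A=28 B=48 C=31 D=39 E=55] avail[A=28 B=48 C=31 D=39 E=55] open={}
Step 9: reserve R5 C 1 -> on_hand[A=28 B=48 C=31 D=39 E=55] avail[A=28 B=48 C=30 D=39 E=55] open={R5}
Step 10: reserve R6 E 1 -> on_hand[A=28 B=48 C=31 D=39 E=55] avail[A=28 B=48 C=30 D=39 E=54] open={R5,R6}
Step 11: reserve R7 E 4 -> on_hand[A=28 B=48 C=31 D=39 E=55] avail[A=28 B=48 C=30 D=39 E=50] open={R5,R6,R7}
Step 12: commit R7 -> on_hand[A=28 B=48 C=31 D=39 E=51] avail[A=28 B=48 C=30 D=39 E=50] open={R5,R6}

Answer: A: 28
B: 48
C: 30
D: 39
E: 50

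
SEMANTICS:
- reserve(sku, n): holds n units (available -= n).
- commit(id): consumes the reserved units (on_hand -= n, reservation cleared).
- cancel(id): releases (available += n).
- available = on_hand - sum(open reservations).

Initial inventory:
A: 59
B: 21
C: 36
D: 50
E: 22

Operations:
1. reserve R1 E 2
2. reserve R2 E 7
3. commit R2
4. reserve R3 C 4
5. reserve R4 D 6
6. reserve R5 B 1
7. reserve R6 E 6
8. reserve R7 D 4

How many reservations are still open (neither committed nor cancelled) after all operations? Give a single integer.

Answer: 6

Derivation:
Step 1: reserve R1 E 2 -> on_hand[A=59 B=21 C=36 D=50 E=22] avail[A=59 B=21 C=36 D=50 E=20] open={R1}
Step 2: reserve R2 E 7 -> on_hand[A=59 B=21 C=36 D=50 E=22] avail[A=59 B=21 C=36 D=50 E=13] open={R1,R2}
Step 3: commit R2 -> on_hand[A=59 B=21 C=36 D=50 E=15] avail[A=59 B=21 C=36 D=50 E=13] open={R1}
Step 4: reserve R3 C 4 -> on_hand[A=59 B=21 C=36 D=50 E=15] avail[A=59 B=21 C=32 D=50 E=13] open={R1,R3}
Step 5: reserve R4 D 6 -> on_hand[A=59 B=21 C=36 D=50 E=15] avail[A=59 B=21 C=32 D=44 E=13] open={R1,R3,R4}
Step 6: reserve R5 B 1 -> on_hand[A=59 B=21 C=36 D=50 E=15] avail[A=59 B=20 C=32 D=44 E=13] open={R1,R3,R4,R5}
Step 7: reserve R6 E 6 -> on_hand[A=59 B=21 C=36 D=50 E=15] avail[A=59 B=20 C=32 D=44 E=7] open={R1,R3,R4,R5,R6}
Step 8: reserve R7 D 4 -> on_hand[A=59 B=21 C=36 D=50 E=15] avail[A=59 B=20 C=32 D=40 E=7] open={R1,R3,R4,R5,R6,R7}
Open reservations: ['R1', 'R3', 'R4', 'R5', 'R6', 'R7'] -> 6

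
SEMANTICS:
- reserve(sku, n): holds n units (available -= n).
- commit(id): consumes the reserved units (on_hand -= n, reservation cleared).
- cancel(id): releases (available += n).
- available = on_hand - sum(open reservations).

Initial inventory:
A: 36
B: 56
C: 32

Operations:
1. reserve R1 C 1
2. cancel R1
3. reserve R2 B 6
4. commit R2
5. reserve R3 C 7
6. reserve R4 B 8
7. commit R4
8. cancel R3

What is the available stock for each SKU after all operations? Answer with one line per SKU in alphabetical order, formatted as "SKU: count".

Step 1: reserve R1 C 1 -> on_hand[A=36 B=56 C=32] avail[A=36 B=56 C=31] open={R1}
Step 2: cancel R1 -> on_hand[A=36 B=56 C=32] avail[A=36 B=56 C=32] open={}
Step 3: reserve R2 B 6 -> on_hand[A=36 B=56 C=32] avail[A=36 B=50 C=32] open={R2}
Step 4: commit R2 -> on_hand[A=36 B=50 C=32] avail[A=36 B=50 C=32] open={}
Step 5: reserve R3 C 7 -> on_hand[A=36 B=50 C=32] avail[A=36 B=50 C=25] open={R3}
Step 6: reserve R4 B 8 -> on_hand[A=36 B=50 C=32] avail[A=36 B=42 C=25] open={R3,R4}
Step 7: commit R4 -> on_hand[A=36 B=42 C=32] avail[A=36 B=42 C=25] open={R3}
Step 8: cancel R3 -> on_hand[A=36 B=42 C=32] avail[A=36 B=42 C=32] open={}

Answer: A: 36
B: 42
C: 32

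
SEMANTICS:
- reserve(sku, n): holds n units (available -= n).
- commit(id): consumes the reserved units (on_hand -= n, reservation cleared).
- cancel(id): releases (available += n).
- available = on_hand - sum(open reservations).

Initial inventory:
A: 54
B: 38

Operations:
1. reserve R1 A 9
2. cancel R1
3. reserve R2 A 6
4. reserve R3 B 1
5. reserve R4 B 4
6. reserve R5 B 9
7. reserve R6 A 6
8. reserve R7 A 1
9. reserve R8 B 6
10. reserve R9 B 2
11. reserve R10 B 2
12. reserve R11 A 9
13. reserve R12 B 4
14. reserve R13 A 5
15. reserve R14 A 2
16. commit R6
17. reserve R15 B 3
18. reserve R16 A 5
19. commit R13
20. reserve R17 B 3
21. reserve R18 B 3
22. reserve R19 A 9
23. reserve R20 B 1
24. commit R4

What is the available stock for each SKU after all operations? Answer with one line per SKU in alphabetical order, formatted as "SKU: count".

Step 1: reserve R1 A 9 -> on_hand[A=54 B=38] avail[A=45 B=38] open={R1}
Step 2: cancel R1 -> on_hand[A=54 B=38] avail[A=54 B=38] open={}
Step 3: reserve R2 A 6 -> on_hand[A=54 B=38] avail[A=48 B=38] open={R2}
Step 4: reserve R3 B 1 -> on_hand[A=54 B=38] avail[A=48 B=37] open={R2,R3}
Step 5: reserve R4 B 4 -> on_hand[A=54 B=38] avail[A=48 B=33] open={R2,R3,R4}
Step 6: reserve R5 B 9 -> on_hand[A=54 B=38] avail[A=48 B=24] open={R2,R3,R4,R5}
Step 7: reserve R6 A 6 -> on_hand[A=54 B=38] avail[A=42 B=24] open={R2,R3,R4,R5,R6}
Step 8: reserve R7 A 1 -> on_hand[A=54 B=38] avail[A=41 B=24] open={R2,R3,R4,R5,R6,R7}
Step 9: reserve R8 B 6 -> on_hand[A=54 B=38] avail[A=41 B=18] open={R2,R3,R4,R5,R6,R7,R8}
Step 10: reserve R9 B 2 -> on_hand[A=54 B=38] avail[A=41 B=16] open={R2,R3,R4,R5,R6,R7,R8,R9}
Step 11: reserve R10 B 2 -> on_hand[A=54 B=38] avail[A=41 B=14] open={R10,R2,R3,R4,R5,R6,R7,R8,R9}
Step 12: reserve R11 A 9 -> on_hand[A=54 B=38] avail[A=32 B=14] open={R10,R11,R2,R3,R4,R5,R6,R7,R8,R9}
Step 13: reserve R12 B 4 -> on_hand[A=54 B=38] avail[A=32 B=10] open={R10,R11,R12,R2,R3,R4,R5,R6,R7,R8,R9}
Step 14: reserve R13 A 5 -> on_hand[A=54 B=38] avail[A=27 B=10] open={R10,R11,R12,R13,R2,R3,R4,R5,R6,R7,R8,R9}
Step 15: reserve R14 A 2 -> on_hand[A=54 B=38] avail[A=25 B=10] open={R10,R11,R12,R13,R14,R2,R3,R4,R5,R6,R7,R8,R9}
Step 16: commit R6 -> on_hand[A=48 B=38] avail[A=25 B=10] open={R10,R11,R12,R13,R14,R2,R3,R4,R5,R7,R8,R9}
Step 17: reserve R15 B 3 -> on_hand[A=48 B=38] avail[A=25 B=7] open={R10,R11,R12,R13,R14,R15,R2,R3,R4,R5,R7,R8,R9}
Step 18: reserve R16 A 5 -> on_hand[A=48 B=38] avail[A=20 B=7] open={R10,R11,R12,R13,R14,R15,R16,R2,R3,R4,R5,R7,R8,R9}
Step 19: commit R13 -> on_hand[A=43 B=38] avail[A=20 B=7] open={R10,R11,R12,R14,R15,R16,R2,R3,R4,R5,R7,R8,R9}
Step 20: reserve R17 B 3 -> on_hand[A=43 B=38] avail[A=20 B=4] open={R10,R11,R12,R14,R15,R16,R17,R2,R3,R4,R5,R7,R8,R9}
Step 21: reserve R18 B 3 -> on_hand[A=43 B=38] avail[A=20 B=1] open={R10,R11,R12,R14,R15,R16,R17,R18,R2,R3,R4,R5,R7,R8,R9}
Step 22: reserve R19 A 9 -> on_hand[A=43 B=38] avail[A=11 B=1] open={R10,R11,R12,R14,R15,R16,R17,R18,R19,R2,R3,R4,R5,R7,R8,R9}
Step 23: reserve R20 B 1 -> on_hand[A=43 B=38] avail[A=11 B=0] open={R10,R11,R12,R14,R15,R16,R17,R18,R19,R2,R20,R3,R4,R5,R7,R8,R9}
Step 24: commit R4 -> on_hand[A=43 B=34] avail[A=11 B=0] open={R10,R11,R12,R14,R15,R16,R17,R18,R19,R2,R20,R3,R5,R7,R8,R9}

Answer: A: 11
B: 0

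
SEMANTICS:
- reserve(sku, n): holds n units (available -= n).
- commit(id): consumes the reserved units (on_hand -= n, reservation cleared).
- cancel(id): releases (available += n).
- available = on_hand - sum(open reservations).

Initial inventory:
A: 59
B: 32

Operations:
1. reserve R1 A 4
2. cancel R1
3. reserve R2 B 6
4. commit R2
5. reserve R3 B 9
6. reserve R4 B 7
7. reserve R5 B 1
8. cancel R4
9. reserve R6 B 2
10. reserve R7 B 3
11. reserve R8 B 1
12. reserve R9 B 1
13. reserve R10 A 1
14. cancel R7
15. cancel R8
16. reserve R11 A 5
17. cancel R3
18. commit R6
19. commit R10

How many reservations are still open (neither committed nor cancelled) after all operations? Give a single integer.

Step 1: reserve R1 A 4 -> on_hand[A=59 B=32] avail[A=55 B=32] open={R1}
Step 2: cancel R1 -> on_hand[A=59 B=32] avail[A=59 B=32] open={}
Step 3: reserve R2 B 6 -> on_hand[A=59 B=32] avail[A=59 B=26] open={R2}
Step 4: commit R2 -> on_hand[A=59 B=26] avail[A=59 B=26] open={}
Step 5: reserve R3 B 9 -> on_hand[A=59 B=26] avail[A=59 B=17] open={R3}
Step 6: reserve R4 B 7 -> on_hand[A=59 B=26] avail[A=59 B=10] open={R3,R4}
Step 7: reserve R5 B 1 -> on_hand[A=59 B=26] avail[A=59 B=9] open={R3,R4,R5}
Step 8: cancel R4 -> on_hand[A=59 B=26] avail[A=59 B=16] open={R3,R5}
Step 9: reserve R6 B 2 -> on_hand[A=59 B=26] avail[A=59 B=14] open={R3,R5,R6}
Step 10: reserve R7 B 3 -> on_hand[A=59 B=26] avail[A=59 B=11] open={R3,R5,R6,R7}
Step 11: reserve R8 B 1 -> on_hand[A=59 B=26] avail[A=59 B=10] open={R3,R5,R6,R7,R8}
Step 12: reserve R9 B 1 -> on_hand[A=59 B=26] avail[A=59 B=9] open={R3,R5,R6,R7,R8,R9}
Step 13: reserve R10 A 1 -> on_hand[A=59 B=26] avail[A=58 B=9] open={R10,R3,R5,R6,R7,R8,R9}
Step 14: cancel R7 -> on_hand[A=59 B=26] avail[A=58 B=12] open={R10,R3,R5,R6,R8,R9}
Step 15: cancel R8 -> on_hand[A=59 B=26] avail[A=58 B=13] open={R10,R3,R5,R6,R9}
Step 16: reserve R11 A 5 -> on_hand[A=59 B=26] avail[A=53 B=13] open={R10,R11,R3,R5,R6,R9}
Step 17: cancel R3 -> on_hand[A=59 B=26] avail[A=53 B=22] open={R10,R11,R5,R6,R9}
Step 18: commit R6 -> on_hand[A=59 B=24] avail[A=53 B=22] open={R10,R11,R5,R9}
Step 19: commit R10 -> on_hand[A=58 B=24] avail[A=53 B=22] open={R11,R5,R9}
Open reservations: ['R11', 'R5', 'R9'] -> 3

Answer: 3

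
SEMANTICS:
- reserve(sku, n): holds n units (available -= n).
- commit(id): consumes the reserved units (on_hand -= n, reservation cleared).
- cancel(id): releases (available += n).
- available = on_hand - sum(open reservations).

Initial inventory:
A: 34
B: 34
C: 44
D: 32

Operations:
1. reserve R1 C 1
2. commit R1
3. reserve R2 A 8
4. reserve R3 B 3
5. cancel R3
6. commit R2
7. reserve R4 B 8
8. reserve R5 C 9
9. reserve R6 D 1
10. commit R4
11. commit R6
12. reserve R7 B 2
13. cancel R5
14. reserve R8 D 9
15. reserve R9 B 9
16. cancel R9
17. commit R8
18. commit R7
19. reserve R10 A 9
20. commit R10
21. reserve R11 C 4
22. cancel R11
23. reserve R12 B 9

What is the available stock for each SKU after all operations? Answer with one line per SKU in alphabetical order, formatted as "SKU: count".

Step 1: reserve R1 C 1 -> on_hand[A=34 B=34 C=44 D=32] avail[A=34 B=34 C=43 D=32] open={R1}
Step 2: commit R1 -> on_hand[A=34 B=34 C=43 D=32] avail[A=34 B=34 C=43 D=32] open={}
Step 3: reserve R2 A 8 -> on_hand[A=34 B=34 C=43 D=32] avail[A=26 B=34 C=43 D=32] open={R2}
Step 4: reserve R3 B 3 -> on_hand[A=34 B=34 C=43 D=32] avail[A=26 B=31 C=43 D=32] open={R2,R3}
Step 5: cancel R3 -> on_hand[A=34 B=34 C=43 D=32] avail[A=26 B=34 C=43 D=32] open={R2}
Step 6: commit R2 -> on_hand[A=26 B=34 C=43 D=32] avail[A=26 B=34 C=43 D=32] open={}
Step 7: reserve R4 B 8 -> on_hand[A=26 B=34 C=43 D=32] avail[A=26 B=26 C=43 D=32] open={R4}
Step 8: reserve R5 C 9 -> on_hand[A=26 B=34 C=43 D=32] avail[A=26 B=26 C=34 D=32] open={R4,R5}
Step 9: reserve R6 D 1 -> on_hand[A=26 B=34 C=43 D=32] avail[A=26 B=26 C=34 D=31] open={R4,R5,R6}
Step 10: commit R4 -> on_hand[A=26 B=26 C=43 D=32] avail[A=26 B=26 C=34 D=31] open={R5,R6}
Step 11: commit R6 -> on_hand[A=26 B=26 C=43 D=31] avail[A=26 B=26 C=34 D=31] open={R5}
Step 12: reserve R7 B 2 -> on_hand[A=26 B=26 C=43 D=31] avail[A=26 B=24 C=34 D=31] open={R5,R7}
Step 13: cancel R5 -> on_hand[A=26 B=26 C=43 D=31] avail[A=26 B=24 C=43 D=31] open={R7}
Step 14: reserve R8 D 9 -> on_hand[A=26 B=26 C=43 D=31] avail[A=26 B=24 C=43 D=22] open={R7,R8}
Step 15: reserve R9 B 9 -> on_hand[A=26 B=26 C=43 D=31] avail[A=26 B=15 C=43 D=22] open={R7,R8,R9}
Step 16: cancel R9 -> on_hand[A=26 B=26 C=43 D=31] avail[A=26 B=24 C=43 D=22] open={R7,R8}
Step 17: commit R8 -> on_hand[A=26 B=26 C=43 D=22] avail[A=26 B=24 C=43 D=22] open={R7}
Step 18: commit R7 -> on_hand[A=26 B=24 C=43 D=22] avail[A=26 B=24 C=43 D=22] open={}
Step 19: reserve R10 A 9 -> on_hand[A=26 B=24 C=43 D=22] avail[A=17 B=24 C=43 D=22] open={R10}
Step 20: commit R10 -> on_hand[A=17 B=24 C=43 D=22] avail[A=17 B=24 C=43 D=22] open={}
Step 21: reserve R11 C 4 -> on_hand[A=17 B=24 C=43 D=22] avail[A=17 B=24 C=39 D=22] open={R11}
Step 22: cancel R11 -> on_hand[A=17 B=24 C=43 D=22] avail[A=17 B=24 C=43 D=22] open={}
Step 23: reserve R12 B 9 -> on_hand[A=17 B=24 C=43 D=22] avail[A=17 B=15 C=43 D=22] open={R12}

Answer: A: 17
B: 15
C: 43
D: 22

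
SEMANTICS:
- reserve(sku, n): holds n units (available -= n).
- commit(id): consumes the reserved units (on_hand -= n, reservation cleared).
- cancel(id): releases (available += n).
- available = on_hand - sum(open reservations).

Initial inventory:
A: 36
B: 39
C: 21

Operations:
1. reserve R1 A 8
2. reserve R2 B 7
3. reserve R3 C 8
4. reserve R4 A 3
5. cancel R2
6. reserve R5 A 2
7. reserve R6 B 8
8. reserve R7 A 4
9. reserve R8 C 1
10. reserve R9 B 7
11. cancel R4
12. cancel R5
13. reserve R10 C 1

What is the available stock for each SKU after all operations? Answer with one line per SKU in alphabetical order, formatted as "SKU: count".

Step 1: reserve R1 A 8 -> on_hand[A=36 B=39 C=21] avail[A=28 B=39 C=21] open={R1}
Step 2: reserve R2 B 7 -> on_hand[A=36 B=39 C=21] avail[A=28 B=32 C=21] open={R1,R2}
Step 3: reserve R3 C 8 -> on_hand[A=36 B=39 C=21] avail[A=28 B=32 C=13] open={R1,R2,R3}
Step 4: reserve R4 A 3 -> on_hand[A=36 B=39 C=21] avail[A=25 B=32 C=13] open={R1,R2,R3,R4}
Step 5: cancel R2 -> on_hand[A=36 B=39 C=21] avail[A=25 B=39 C=13] open={R1,R3,R4}
Step 6: reserve R5 A 2 -> on_hand[A=36 B=39 C=21] avail[A=23 B=39 C=13] open={R1,R3,R4,R5}
Step 7: reserve R6 B 8 -> on_hand[A=36 B=39 C=21] avail[A=23 B=31 C=13] open={R1,R3,R4,R5,R6}
Step 8: reserve R7 A 4 -> on_hand[A=36 B=39 C=21] avail[A=19 B=31 C=13] open={R1,R3,R4,R5,R6,R7}
Step 9: reserve R8 C 1 -> on_hand[A=36 B=39 C=21] avail[A=19 B=31 C=12] open={R1,R3,R4,R5,R6,R7,R8}
Step 10: reserve R9 B 7 -> on_hand[A=36 B=39 C=21] avail[A=19 B=24 C=12] open={R1,R3,R4,R5,R6,R7,R8,R9}
Step 11: cancel R4 -> on_hand[A=36 B=39 C=21] avail[A=22 B=24 C=12] open={R1,R3,R5,R6,R7,R8,R9}
Step 12: cancel R5 -> on_hand[A=36 B=39 C=21] avail[A=24 B=24 C=12] open={R1,R3,R6,R7,R8,R9}
Step 13: reserve R10 C 1 -> on_hand[A=36 B=39 C=21] avail[A=24 B=24 C=11] open={R1,R10,R3,R6,R7,R8,R9}

Answer: A: 24
B: 24
C: 11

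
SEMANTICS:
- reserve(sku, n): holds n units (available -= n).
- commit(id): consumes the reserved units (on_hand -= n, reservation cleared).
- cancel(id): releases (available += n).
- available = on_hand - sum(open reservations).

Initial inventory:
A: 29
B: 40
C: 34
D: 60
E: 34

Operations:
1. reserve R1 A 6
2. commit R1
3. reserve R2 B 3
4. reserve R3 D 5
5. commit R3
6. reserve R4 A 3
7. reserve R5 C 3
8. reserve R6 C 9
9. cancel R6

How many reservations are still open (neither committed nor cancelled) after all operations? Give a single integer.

Step 1: reserve R1 A 6 -> on_hand[A=29 B=40 C=34 D=60 E=34] avail[A=23 B=40 C=34 D=60 E=34] open={R1}
Step 2: commit R1 -> on_hand[A=23 B=40 C=34 D=60 E=34] avail[A=23 B=40 C=34 D=60 E=34] open={}
Step 3: reserve R2 B 3 -> on_hand[A=23 B=40 C=34 D=60 E=34] avail[A=23 B=37 C=34 D=60 E=34] open={R2}
Step 4: reserve R3 D 5 -> on_hand[A=23 B=40 C=34 D=60 E=34] avail[A=23 B=37 C=34 D=55 E=34] open={R2,R3}
Step 5: commit R3 -> on_hand[A=23 B=40 C=34 D=55 E=34] avail[A=23 B=37 C=34 D=55 E=34] open={R2}
Step 6: reserve R4 A 3 -> on_hand[A=23 B=40 C=34 D=55 E=34] avail[A=20 B=37 C=34 D=55 E=34] open={R2,R4}
Step 7: reserve R5 C 3 -> on_hand[A=23 B=40 C=34 D=55 E=34] avail[A=20 B=37 C=31 D=55 E=34] open={R2,R4,R5}
Step 8: reserve R6 C 9 -> on_hand[A=23 B=40 C=34 D=55 E=34] avail[A=20 B=37 C=22 D=55 E=34] open={R2,R4,R5,R6}
Step 9: cancel R6 -> on_hand[A=23 B=40 C=34 D=55 E=34] avail[A=20 B=37 C=31 D=55 E=34] open={R2,R4,R5}
Open reservations: ['R2', 'R4', 'R5'] -> 3

Answer: 3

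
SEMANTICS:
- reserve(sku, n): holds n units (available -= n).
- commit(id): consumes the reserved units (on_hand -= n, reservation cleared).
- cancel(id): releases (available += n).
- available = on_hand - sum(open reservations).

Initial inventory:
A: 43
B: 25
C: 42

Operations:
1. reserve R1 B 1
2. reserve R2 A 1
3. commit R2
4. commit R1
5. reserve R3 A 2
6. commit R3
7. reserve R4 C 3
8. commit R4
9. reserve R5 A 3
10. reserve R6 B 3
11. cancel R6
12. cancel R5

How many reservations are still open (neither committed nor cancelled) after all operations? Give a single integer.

Answer: 0

Derivation:
Step 1: reserve R1 B 1 -> on_hand[A=43 B=25 C=42] avail[A=43 B=24 C=42] open={R1}
Step 2: reserve R2 A 1 -> on_hand[A=43 B=25 C=42] avail[A=42 B=24 C=42] open={R1,R2}
Step 3: commit R2 -> on_hand[A=42 B=25 C=42] avail[A=42 B=24 C=42] open={R1}
Step 4: commit R1 -> on_hand[A=42 B=24 C=42] avail[A=42 B=24 C=42] open={}
Step 5: reserve R3 A 2 -> on_hand[A=42 B=24 C=42] avail[A=40 B=24 C=42] open={R3}
Step 6: commit R3 -> on_hand[A=40 B=24 C=42] avail[A=40 B=24 C=42] open={}
Step 7: reserve R4 C 3 -> on_hand[A=40 B=24 C=42] avail[A=40 B=24 C=39] open={R4}
Step 8: commit R4 -> on_hand[A=40 B=24 C=39] avail[A=40 B=24 C=39] open={}
Step 9: reserve R5 A 3 -> on_hand[A=40 B=24 C=39] avail[A=37 B=24 C=39] open={R5}
Step 10: reserve R6 B 3 -> on_hand[A=40 B=24 C=39] avail[A=37 B=21 C=39] open={R5,R6}
Step 11: cancel R6 -> on_hand[A=40 B=24 C=39] avail[A=37 B=24 C=39] open={R5}
Step 12: cancel R5 -> on_hand[A=40 B=24 C=39] avail[A=40 B=24 C=39] open={}
Open reservations: [] -> 0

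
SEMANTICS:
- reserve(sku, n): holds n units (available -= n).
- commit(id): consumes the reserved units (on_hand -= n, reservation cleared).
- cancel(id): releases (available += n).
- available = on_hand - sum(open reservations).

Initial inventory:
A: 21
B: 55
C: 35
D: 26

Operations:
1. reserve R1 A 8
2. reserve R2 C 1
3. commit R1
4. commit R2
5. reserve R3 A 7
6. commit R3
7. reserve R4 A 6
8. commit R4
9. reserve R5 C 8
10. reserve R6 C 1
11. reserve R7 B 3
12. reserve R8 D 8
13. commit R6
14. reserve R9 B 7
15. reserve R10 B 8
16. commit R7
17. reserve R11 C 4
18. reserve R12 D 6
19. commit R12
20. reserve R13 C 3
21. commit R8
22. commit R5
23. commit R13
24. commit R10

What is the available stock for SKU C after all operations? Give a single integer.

Answer: 18

Derivation:
Step 1: reserve R1 A 8 -> on_hand[A=21 B=55 C=35 D=26] avail[A=13 B=55 C=35 D=26] open={R1}
Step 2: reserve R2 C 1 -> on_hand[A=21 B=55 C=35 D=26] avail[A=13 B=55 C=34 D=26] open={R1,R2}
Step 3: commit R1 -> on_hand[A=13 B=55 C=35 D=26] avail[A=13 B=55 C=34 D=26] open={R2}
Step 4: commit R2 -> on_hand[A=13 B=55 C=34 D=26] avail[A=13 B=55 C=34 D=26] open={}
Step 5: reserve R3 A 7 -> on_hand[A=13 B=55 C=34 D=26] avail[A=6 B=55 C=34 D=26] open={R3}
Step 6: commit R3 -> on_hand[A=6 B=55 C=34 D=26] avail[A=6 B=55 C=34 D=26] open={}
Step 7: reserve R4 A 6 -> on_hand[A=6 B=55 C=34 D=26] avail[A=0 B=55 C=34 D=26] open={R4}
Step 8: commit R4 -> on_hand[A=0 B=55 C=34 D=26] avail[A=0 B=55 C=34 D=26] open={}
Step 9: reserve R5 C 8 -> on_hand[A=0 B=55 C=34 D=26] avail[A=0 B=55 C=26 D=26] open={R5}
Step 10: reserve R6 C 1 -> on_hand[A=0 B=55 C=34 D=26] avail[A=0 B=55 C=25 D=26] open={R5,R6}
Step 11: reserve R7 B 3 -> on_hand[A=0 B=55 C=34 D=26] avail[A=0 B=52 C=25 D=26] open={R5,R6,R7}
Step 12: reserve R8 D 8 -> on_hand[A=0 B=55 C=34 D=26] avail[A=0 B=52 C=25 D=18] open={R5,R6,R7,R8}
Step 13: commit R6 -> on_hand[A=0 B=55 C=33 D=26] avail[A=0 B=52 C=25 D=18] open={R5,R7,R8}
Step 14: reserve R9 B 7 -> on_hand[A=0 B=55 C=33 D=26] avail[A=0 B=45 C=25 D=18] open={R5,R7,R8,R9}
Step 15: reserve R10 B 8 -> on_hand[A=0 B=55 C=33 D=26] avail[A=0 B=37 C=25 D=18] open={R10,R5,R7,R8,R9}
Step 16: commit R7 -> on_hand[A=0 B=52 C=33 D=26] avail[A=0 B=37 C=25 D=18] open={R10,R5,R8,R9}
Step 17: reserve R11 C 4 -> on_hand[A=0 B=52 C=33 D=26] avail[A=0 B=37 C=21 D=18] open={R10,R11,R5,R8,R9}
Step 18: reserve R12 D 6 -> on_hand[A=0 B=52 C=33 D=26] avail[A=0 B=37 C=21 D=12] open={R10,R11,R12,R5,R8,R9}
Step 19: commit R12 -> on_hand[A=0 B=52 C=33 D=20] avail[A=0 B=37 C=21 D=12] open={R10,R11,R5,R8,R9}
Step 20: reserve R13 C 3 -> on_hand[A=0 B=52 C=33 D=20] avail[A=0 B=37 C=18 D=12] open={R10,R11,R13,R5,R8,R9}
Step 21: commit R8 -> on_hand[A=0 B=52 C=33 D=12] avail[A=0 B=37 C=18 D=12] open={R10,R11,R13,R5,R9}
Step 22: commit R5 -> on_hand[A=0 B=52 C=25 D=12] avail[A=0 B=37 C=18 D=12] open={R10,R11,R13,R9}
Step 23: commit R13 -> on_hand[A=0 B=52 C=22 D=12] avail[A=0 B=37 C=18 D=12] open={R10,R11,R9}
Step 24: commit R10 -> on_hand[A=0 B=44 C=22 D=12] avail[A=0 B=37 C=18 D=12] open={R11,R9}
Final available[C] = 18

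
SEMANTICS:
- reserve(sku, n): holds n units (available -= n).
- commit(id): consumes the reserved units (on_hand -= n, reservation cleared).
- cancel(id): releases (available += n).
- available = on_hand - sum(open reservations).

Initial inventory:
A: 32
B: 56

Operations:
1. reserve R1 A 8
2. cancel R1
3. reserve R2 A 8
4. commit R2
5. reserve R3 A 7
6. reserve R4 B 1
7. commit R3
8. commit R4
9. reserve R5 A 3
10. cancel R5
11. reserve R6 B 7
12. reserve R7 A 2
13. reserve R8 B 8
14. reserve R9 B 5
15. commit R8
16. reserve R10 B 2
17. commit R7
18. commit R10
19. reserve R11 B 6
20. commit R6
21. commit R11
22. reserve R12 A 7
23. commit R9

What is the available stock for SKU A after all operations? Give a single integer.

Step 1: reserve R1 A 8 -> on_hand[A=32 B=56] avail[A=24 B=56] open={R1}
Step 2: cancel R1 -> on_hand[A=32 B=56] avail[A=32 B=56] open={}
Step 3: reserve R2 A 8 -> on_hand[A=32 B=56] avail[A=24 B=56] open={R2}
Step 4: commit R2 -> on_hand[A=24 B=56] avail[A=24 B=56] open={}
Step 5: reserve R3 A 7 -> on_hand[A=24 B=56] avail[A=17 B=56] open={R3}
Step 6: reserve R4 B 1 -> on_hand[A=24 B=56] avail[A=17 B=55] open={R3,R4}
Step 7: commit R3 -> on_hand[A=17 B=56] avail[A=17 B=55] open={R4}
Step 8: commit R4 -> on_hand[A=17 B=55] avail[A=17 B=55] open={}
Step 9: reserve R5 A 3 -> on_hand[A=17 B=55] avail[A=14 B=55] open={R5}
Step 10: cancel R5 -> on_hand[A=17 B=55] avail[A=17 B=55] open={}
Step 11: reserve R6 B 7 -> on_hand[A=17 B=55] avail[A=17 B=48] open={R6}
Step 12: reserve R7 A 2 -> on_hand[A=17 B=55] avail[A=15 B=48] open={R6,R7}
Step 13: reserve R8 B 8 -> on_hand[A=17 B=55] avail[A=15 B=40] open={R6,R7,R8}
Step 14: reserve R9 B 5 -> on_hand[A=17 B=55] avail[A=15 B=35] open={R6,R7,R8,R9}
Step 15: commit R8 -> on_hand[A=17 B=47] avail[A=15 B=35] open={R6,R7,R9}
Step 16: reserve R10 B 2 -> on_hand[A=17 B=47] avail[A=15 B=33] open={R10,R6,R7,R9}
Step 17: commit R7 -> on_hand[A=15 B=47] avail[A=15 B=33] open={R10,R6,R9}
Step 18: commit R10 -> on_hand[A=15 B=45] avail[A=15 B=33] open={R6,R9}
Step 19: reserve R11 B 6 -> on_hand[A=15 B=45] avail[A=15 B=27] open={R11,R6,R9}
Step 20: commit R6 -> on_hand[A=15 B=38] avail[A=15 B=27] open={R11,R9}
Step 21: commit R11 -> on_hand[A=15 B=32] avail[A=15 B=27] open={R9}
Step 22: reserve R12 A 7 -> on_hand[A=15 B=32] avail[A=8 B=27] open={R12,R9}
Step 23: commit R9 -> on_hand[A=15 B=27] avail[A=8 B=27] open={R12}
Final available[A] = 8

Answer: 8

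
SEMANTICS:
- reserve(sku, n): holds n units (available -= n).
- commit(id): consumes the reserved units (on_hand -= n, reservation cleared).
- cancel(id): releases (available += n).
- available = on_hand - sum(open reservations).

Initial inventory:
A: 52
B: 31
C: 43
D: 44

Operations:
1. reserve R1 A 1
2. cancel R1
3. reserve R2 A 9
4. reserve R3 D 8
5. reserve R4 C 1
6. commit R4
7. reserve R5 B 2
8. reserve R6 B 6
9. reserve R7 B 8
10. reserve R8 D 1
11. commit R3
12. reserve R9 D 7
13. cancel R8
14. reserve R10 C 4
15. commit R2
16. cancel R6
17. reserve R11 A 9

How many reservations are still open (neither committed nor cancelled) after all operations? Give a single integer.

Answer: 5

Derivation:
Step 1: reserve R1 A 1 -> on_hand[A=52 B=31 C=43 D=44] avail[A=51 B=31 C=43 D=44] open={R1}
Step 2: cancel R1 -> on_hand[A=52 B=31 C=43 D=44] avail[A=52 B=31 C=43 D=44] open={}
Step 3: reserve R2 A 9 -> on_hand[A=52 B=31 C=43 D=44] avail[A=43 B=31 C=43 D=44] open={R2}
Step 4: reserve R3 D 8 -> on_hand[A=52 B=31 C=43 D=44] avail[A=43 B=31 C=43 D=36] open={R2,R3}
Step 5: reserve R4 C 1 -> on_hand[A=52 B=31 C=43 D=44] avail[A=43 B=31 C=42 D=36] open={R2,R3,R4}
Step 6: commit R4 -> on_hand[A=52 B=31 C=42 D=44] avail[A=43 B=31 C=42 D=36] open={R2,R3}
Step 7: reserve R5 B 2 -> on_hand[A=52 B=31 C=42 D=44] avail[A=43 B=29 C=42 D=36] open={R2,R3,R5}
Step 8: reserve R6 B 6 -> on_hand[A=52 B=31 C=42 D=44] avail[A=43 B=23 C=42 D=36] open={R2,R3,R5,R6}
Step 9: reserve R7 B 8 -> on_hand[A=52 B=31 C=42 D=44] avail[A=43 B=15 C=42 D=36] open={R2,R3,R5,R6,R7}
Step 10: reserve R8 D 1 -> on_hand[A=52 B=31 C=42 D=44] avail[A=43 B=15 C=42 D=35] open={R2,R3,R5,R6,R7,R8}
Step 11: commit R3 -> on_hand[A=52 B=31 C=42 D=36] avail[A=43 B=15 C=42 D=35] open={R2,R5,R6,R7,R8}
Step 12: reserve R9 D 7 -> on_hand[A=52 B=31 C=42 D=36] avail[A=43 B=15 C=42 D=28] open={R2,R5,R6,R7,R8,R9}
Step 13: cancel R8 -> on_hand[A=52 B=31 C=42 D=36] avail[A=43 B=15 C=42 D=29] open={R2,R5,R6,R7,R9}
Step 14: reserve R10 C 4 -> on_hand[A=52 B=31 C=42 D=36] avail[A=43 B=15 C=38 D=29] open={R10,R2,R5,R6,R7,R9}
Step 15: commit R2 -> on_hand[A=43 B=31 C=42 D=36] avail[A=43 B=15 C=38 D=29] open={R10,R5,R6,R7,R9}
Step 16: cancel R6 -> on_hand[A=43 B=31 C=42 D=36] avail[A=43 B=21 C=38 D=29] open={R10,R5,R7,R9}
Step 17: reserve R11 A 9 -> on_hand[A=43 B=31 C=42 D=36] avail[A=34 B=21 C=38 D=29] open={R10,R11,R5,R7,R9}
Open reservations: ['R10', 'R11', 'R5', 'R7', 'R9'] -> 5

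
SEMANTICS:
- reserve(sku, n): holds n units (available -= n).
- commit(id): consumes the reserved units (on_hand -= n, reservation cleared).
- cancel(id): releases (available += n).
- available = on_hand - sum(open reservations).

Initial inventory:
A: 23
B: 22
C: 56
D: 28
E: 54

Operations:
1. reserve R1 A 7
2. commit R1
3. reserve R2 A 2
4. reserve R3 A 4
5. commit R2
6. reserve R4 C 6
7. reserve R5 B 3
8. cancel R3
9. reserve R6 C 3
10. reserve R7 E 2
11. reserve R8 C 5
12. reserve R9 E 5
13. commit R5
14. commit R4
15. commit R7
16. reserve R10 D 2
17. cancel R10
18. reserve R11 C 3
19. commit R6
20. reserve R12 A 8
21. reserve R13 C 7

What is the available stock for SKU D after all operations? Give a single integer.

Step 1: reserve R1 A 7 -> on_hand[A=23 B=22 C=56 D=28 E=54] avail[A=16 B=22 C=56 D=28 E=54] open={R1}
Step 2: commit R1 -> on_hand[A=16 B=22 C=56 D=28 E=54] avail[A=16 B=22 C=56 D=28 E=54] open={}
Step 3: reserve R2 A 2 -> on_hand[A=16 B=22 C=56 D=28 E=54] avail[A=14 B=22 C=56 D=28 E=54] open={R2}
Step 4: reserve R3 A 4 -> on_hand[A=16 B=22 C=56 D=28 E=54] avail[A=10 B=22 C=56 D=28 E=54] open={R2,R3}
Step 5: commit R2 -> on_hand[A=14 B=22 C=56 D=28 E=54] avail[A=10 B=22 C=56 D=28 E=54] open={R3}
Step 6: reserve R4 C 6 -> on_hand[A=14 B=22 C=56 D=28 E=54] avail[A=10 B=22 C=50 D=28 E=54] open={R3,R4}
Step 7: reserve R5 B 3 -> on_hand[A=14 B=22 C=56 D=28 E=54] avail[A=10 B=19 C=50 D=28 E=54] open={R3,R4,R5}
Step 8: cancel R3 -> on_hand[A=14 B=22 C=56 D=28 E=54] avail[A=14 B=19 C=50 D=28 E=54] open={R4,R5}
Step 9: reserve R6 C 3 -> on_hand[A=14 B=22 C=56 D=28 E=54] avail[A=14 B=19 C=47 D=28 E=54] open={R4,R5,R6}
Step 10: reserve R7 E 2 -> on_hand[A=14 B=22 C=56 D=28 E=54] avail[A=14 B=19 C=47 D=28 E=52] open={R4,R5,R6,R7}
Step 11: reserve R8 C 5 -> on_hand[A=14 B=22 C=56 D=28 E=54] avail[A=14 B=19 C=42 D=28 E=52] open={R4,R5,R6,R7,R8}
Step 12: reserve R9 E 5 -> on_hand[A=14 B=22 C=56 D=28 E=54] avail[A=14 B=19 C=42 D=28 E=47] open={R4,R5,R6,R7,R8,R9}
Step 13: commit R5 -> on_hand[A=14 B=19 C=56 D=28 E=54] avail[A=14 B=19 C=42 D=28 E=47] open={R4,R6,R7,R8,R9}
Step 14: commit R4 -> on_hand[A=14 B=19 C=50 D=28 E=54] avail[A=14 B=19 C=42 D=28 E=47] open={R6,R7,R8,R9}
Step 15: commit R7 -> on_hand[A=14 B=19 C=50 D=28 E=52] avail[A=14 B=19 C=42 D=28 E=47] open={R6,R8,R9}
Step 16: reserve R10 D 2 -> on_hand[A=14 B=19 C=50 D=28 E=52] avail[A=14 B=19 C=42 D=26 E=47] open={R10,R6,R8,R9}
Step 17: cancel R10 -> on_hand[A=14 B=19 C=50 D=28 E=52] avail[A=14 B=19 C=42 D=28 E=47] open={R6,R8,R9}
Step 18: reserve R11 C 3 -> on_hand[A=14 B=19 C=50 D=28 E=52] avail[A=14 B=19 C=39 D=28 E=47] open={R11,R6,R8,R9}
Step 19: commit R6 -> on_hand[A=14 B=19 C=47 D=28 E=52] avail[A=14 B=19 C=39 D=28 E=47] open={R11,R8,R9}
Step 20: reserve R12 A 8 -> on_hand[A=14 B=19 C=47 D=28 E=52] avail[A=6 B=19 C=39 D=28 E=47] open={R11,R12,R8,R9}
Step 21: reserve R13 C 7 -> on_hand[A=14 B=19 C=47 D=28 E=52] avail[A=6 B=19 C=32 D=28 E=47] open={R11,R12,R13,R8,R9}
Final available[D] = 28

Answer: 28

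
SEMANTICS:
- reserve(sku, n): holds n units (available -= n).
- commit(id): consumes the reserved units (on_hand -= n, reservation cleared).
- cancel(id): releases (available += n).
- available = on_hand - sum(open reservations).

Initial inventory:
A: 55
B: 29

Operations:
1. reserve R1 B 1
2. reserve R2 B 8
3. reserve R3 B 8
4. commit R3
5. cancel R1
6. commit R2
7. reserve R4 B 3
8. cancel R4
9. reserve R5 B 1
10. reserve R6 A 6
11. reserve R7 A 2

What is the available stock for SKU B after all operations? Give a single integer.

Step 1: reserve R1 B 1 -> on_hand[A=55 B=29] avail[A=55 B=28] open={R1}
Step 2: reserve R2 B 8 -> on_hand[A=55 B=29] avail[A=55 B=20] open={R1,R2}
Step 3: reserve R3 B 8 -> on_hand[A=55 B=29] avail[A=55 B=12] open={R1,R2,R3}
Step 4: commit R3 -> on_hand[A=55 B=21] avail[A=55 B=12] open={R1,R2}
Step 5: cancel R1 -> on_hand[A=55 B=21] avail[A=55 B=13] open={R2}
Step 6: commit R2 -> on_hand[A=55 B=13] avail[A=55 B=13] open={}
Step 7: reserve R4 B 3 -> on_hand[A=55 B=13] avail[A=55 B=10] open={R4}
Step 8: cancel R4 -> on_hand[A=55 B=13] avail[A=55 B=13] open={}
Step 9: reserve R5 B 1 -> on_hand[A=55 B=13] avail[A=55 B=12] open={R5}
Step 10: reserve R6 A 6 -> on_hand[A=55 B=13] avail[A=49 B=12] open={R5,R6}
Step 11: reserve R7 A 2 -> on_hand[A=55 B=13] avail[A=47 B=12] open={R5,R6,R7}
Final available[B] = 12

Answer: 12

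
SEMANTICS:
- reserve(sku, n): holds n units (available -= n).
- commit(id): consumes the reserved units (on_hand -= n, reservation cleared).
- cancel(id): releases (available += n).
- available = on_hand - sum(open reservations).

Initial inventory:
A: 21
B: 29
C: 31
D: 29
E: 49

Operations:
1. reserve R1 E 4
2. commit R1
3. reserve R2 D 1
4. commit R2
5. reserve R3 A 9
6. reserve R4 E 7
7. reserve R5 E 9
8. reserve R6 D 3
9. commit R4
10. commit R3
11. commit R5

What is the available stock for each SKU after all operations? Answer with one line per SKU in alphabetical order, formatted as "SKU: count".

Step 1: reserve R1 E 4 -> on_hand[A=21 B=29 C=31 D=29 E=49] avail[A=21 B=29 C=31 D=29 E=45] open={R1}
Step 2: commit R1 -> on_hand[A=21 B=29 C=31 D=29 E=45] avail[A=21 B=29 C=31 D=29 E=45] open={}
Step 3: reserve R2 D 1 -> on_hand[A=21 B=29 C=31 D=29 E=45] avail[A=21 B=29 C=31 D=28 E=45] open={R2}
Step 4: commit R2 -> on_hand[A=21 B=29 C=31 D=28 E=45] avail[A=21 B=29 C=31 D=28 E=45] open={}
Step 5: reserve R3 A 9 -> on_hand[A=21 B=29 C=31 D=28 E=45] avail[A=12 B=29 C=31 D=28 E=45] open={R3}
Step 6: reserve R4 E 7 -> on_hand[A=21 B=29 C=31 D=28 E=45] avail[A=12 B=29 C=31 D=28 E=38] open={R3,R4}
Step 7: reserve R5 E 9 -> on_hand[A=21 B=29 C=31 D=28 E=45] avail[A=12 B=29 C=31 D=28 E=29] open={R3,R4,R5}
Step 8: reserve R6 D 3 -> on_hand[A=21 B=29 C=31 D=28 E=45] avail[A=12 B=29 C=31 D=25 E=29] open={R3,R4,R5,R6}
Step 9: commit R4 -> on_hand[A=21 B=29 C=31 D=28 E=38] avail[A=12 B=29 C=31 D=25 E=29] open={R3,R5,R6}
Step 10: commit R3 -> on_hand[A=12 B=29 C=31 D=28 E=38] avail[A=12 B=29 C=31 D=25 E=29] open={R5,R6}
Step 11: commit R5 -> on_hand[A=12 B=29 C=31 D=28 E=29] avail[A=12 B=29 C=31 D=25 E=29] open={R6}

Answer: A: 12
B: 29
C: 31
D: 25
E: 29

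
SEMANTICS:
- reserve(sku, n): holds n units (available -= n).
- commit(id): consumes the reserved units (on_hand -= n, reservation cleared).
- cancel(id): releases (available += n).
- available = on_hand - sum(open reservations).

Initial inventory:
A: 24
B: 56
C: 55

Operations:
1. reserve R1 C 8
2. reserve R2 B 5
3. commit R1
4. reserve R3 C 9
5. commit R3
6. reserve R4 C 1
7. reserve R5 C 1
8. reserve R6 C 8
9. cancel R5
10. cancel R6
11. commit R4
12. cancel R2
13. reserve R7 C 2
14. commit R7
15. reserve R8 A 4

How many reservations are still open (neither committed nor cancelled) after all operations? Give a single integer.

Step 1: reserve R1 C 8 -> on_hand[A=24 B=56 C=55] avail[A=24 B=56 C=47] open={R1}
Step 2: reserve R2 B 5 -> on_hand[A=24 B=56 C=55] avail[A=24 B=51 C=47] open={R1,R2}
Step 3: commit R1 -> on_hand[A=24 B=56 C=47] avail[A=24 B=51 C=47] open={R2}
Step 4: reserve R3 C 9 -> on_hand[A=24 B=56 C=47] avail[A=24 B=51 C=38] open={R2,R3}
Step 5: commit R3 -> on_hand[A=24 B=56 C=38] avail[A=24 B=51 C=38] open={R2}
Step 6: reserve R4 C 1 -> on_hand[A=24 B=56 C=38] avail[A=24 B=51 C=37] open={R2,R4}
Step 7: reserve R5 C 1 -> on_hand[A=24 B=56 C=38] avail[A=24 B=51 C=36] open={R2,R4,R5}
Step 8: reserve R6 C 8 -> on_hand[A=24 B=56 C=38] avail[A=24 B=51 C=28] open={R2,R4,R5,R6}
Step 9: cancel R5 -> on_hand[A=24 B=56 C=38] avail[A=24 B=51 C=29] open={R2,R4,R6}
Step 10: cancel R6 -> on_hand[A=24 B=56 C=38] avail[A=24 B=51 C=37] open={R2,R4}
Step 11: commit R4 -> on_hand[A=24 B=56 C=37] avail[A=24 B=51 C=37] open={R2}
Step 12: cancel R2 -> on_hand[A=24 B=56 C=37] avail[A=24 B=56 C=37] open={}
Step 13: reserve R7 C 2 -> on_hand[A=24 B=56 C=37] avail[A=24 B=56 C=35] open={R7}
Step 14: commit R7 -> on_hand[A=24 B=56 C=35] avail[A=24 B=56 C=35] open={}
Step 15: reserve R8 A 4 -> on_hand[A=24 B=56 C=35] avail[A=20 B=56 C=35] open={R8}
Open reservations: ['R8'] -> 1

Answer: 1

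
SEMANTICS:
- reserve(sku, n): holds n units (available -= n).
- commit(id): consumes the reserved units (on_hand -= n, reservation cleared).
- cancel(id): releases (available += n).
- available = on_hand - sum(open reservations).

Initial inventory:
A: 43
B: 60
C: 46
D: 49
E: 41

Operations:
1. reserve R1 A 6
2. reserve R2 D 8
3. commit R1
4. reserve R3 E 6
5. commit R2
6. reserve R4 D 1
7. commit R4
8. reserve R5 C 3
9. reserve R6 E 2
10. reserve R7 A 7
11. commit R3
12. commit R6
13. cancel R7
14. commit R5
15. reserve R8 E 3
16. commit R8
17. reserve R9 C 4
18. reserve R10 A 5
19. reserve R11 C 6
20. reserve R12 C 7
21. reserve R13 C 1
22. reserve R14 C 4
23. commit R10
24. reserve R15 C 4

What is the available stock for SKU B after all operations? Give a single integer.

Answer: 60

Derivation:
Step 1: reserve R1 A 6 -> on_hand[A=43 B=60 C=46 D=49 E=41] avail[A=37 B=60 C=46 D=49 E=41] open={R1}
Step 2: reserve R2 D 8 -> on_hand[A=43 B=60 C=46 D=49 E=41] avail[A=37 B=60 C=46 D=41 E=41] open={R1,R2}
Step 3: commit R1 -> on_hand[A=37 B=60 C=46 D=49 E=41] avail[A=37 B=60 C=46 D=41 E=41] open={R2}
Step 4: reserve R3 E 6 -> on_hand[A=37 B=60 C=46 D=49 E=41] avail[A=37 B=60 C=46 D=41 E=35] open={R2,R3}
Step 5: commit R2 -> on_hand[A=37 B=60 C=46 D=41 E=41] avail[A=37 B=60 C=46 D=41 E=35] open={R3}
Step 6: reserve R4 D 1 -> on_hand[A=37 B=60 C=46 D=41 E=41] avail[A=37 B=60 C=46 D=40 E=35] open={R3,R4}
Step 7: commit R4 -> on_hand[A=37 B=60 C=46 D=40 E=41] avail[A=37 B=60 C=46 D=40 E=35] open={R3}
Step 8: reserve R5 C 3 -> on_hand[A=37 B=60 C=46 D=40 E=41] avail[A=37 B=60 C=43 D=40 E=35] open={R3,R5}
Step 9: reserve R6 E 2 -> on_hand[A=37 B=60 C=46 D=40 E=41] avail[A=37 B=60 C=43 D=40 E=33] open={R3,R5,R6}
Step 10: reserve R7 A 7 -> on_hand[A=37 B=60 C=46 D=40 E=41] avail[A=30 B=60 C=43 D=40 E=33] open={R3,R5,R6,R7}
Step 11: commit R3 -> on_hand[A=37 B=60 C=46 D=40 E=35] avail[A=30 B=60 C=43 D=40 E=33] open={R5,R6,R7}
Step 12: commit R6 -> on_hand[A=37 B=60 C=46 D=40 E=33] avail[A=30 B=60 C=43 D=40 E=33] open={R5,R7}
Step 13: cancel R7 -> on_hand[A=37 B=60 C=46 D=40 E=33] avail[A=37 B=60 C=43 D=40 E=33] open={R5}
Step 14: commit R5 -> on_hand[A=37 B=60 C=43 D=40 E=33] avail[A=37 B=60 C=43 D=40 E=33] open={}
Step 15: reserve R8 E 3 -> on_hand[A=37 B=60 C=43 D=40 E=33] avail[A=37 B=60 C=43 D=40 E=30] open={R8}
Step 16: commit R8 -> on_hand[A=37 B=60 C=43 D=40 E=30] avail[A=37 B=60 C=43 D=40 E=30] open={}
Step 17: reserve R9 C 4 -> on_hand[A=37 B=60 C=43 D=40 E=30] avail[A=37 B=60 C=39 D=40 E=30] open={R9}
Step 18: reserve R10 A 5 -> on_hand[A=37 B=60 C=43 D=40 E=30] avail[A=32 B=60 C=39 D=40 E=30] open={R10,R9}
Step 19: reserve R11 C 6 -> on_hand[A=37 B=60 C=43 D=40 E=30] avail[A=32 B=60 C=33 D=40 E=30] open={R10,R11,R9}
Step 20: reserve R12 C 7 -> on_hand[A=37 B=60 C=43 D=40 E=30] avail[A=32 B=60 C=26 D=40 E=30] open={R10,R11,R12,R9}
Step 21: reserve R13 C 1 -> on_hand[A=37 B=60 C=43 D=40 E=30] avail[A=32 B=60 C=25 D=40 E=30] open={R10,R11,R12,R13,R9}
Step 22: reserve R14 C 4 -> on_hand[A=37 B=60 C=43 D=40 E=30] avail[A=32 B=60 C=21 D=40 E=30] open={R10,R11,R12,R13,R14,R9}
Step 23: commit R10 -> on_hand[A=32 B=60 C=43 D=40 E=30] avail[A=32 B=60 C=21 D=40 E=30] open={R11,R12,R13,R14,R9}
Step 24: reserve R15 C 4 -> on_hand[A=32 B=60 C=43 D=40 E=30] avail[A=32 B=60 C=17 D=40 E=30] open={R11,R12,R13,R14,R15,R9}
Final available[B] = 60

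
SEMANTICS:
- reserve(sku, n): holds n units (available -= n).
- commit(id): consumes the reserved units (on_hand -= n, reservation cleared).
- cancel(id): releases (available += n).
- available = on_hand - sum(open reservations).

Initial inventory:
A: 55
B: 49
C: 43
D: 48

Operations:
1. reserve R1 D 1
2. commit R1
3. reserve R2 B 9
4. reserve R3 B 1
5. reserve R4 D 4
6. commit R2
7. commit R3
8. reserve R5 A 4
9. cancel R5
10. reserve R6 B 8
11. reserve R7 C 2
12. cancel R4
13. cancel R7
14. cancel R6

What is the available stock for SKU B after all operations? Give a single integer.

Answer: 39

Derivation:
Step 1: reserve R1 D 1 -> on_hand[A=55 B=49 C=43 D=48] avail[A=55 B=49 C=43 D=47] open={R1}
Step 2: commit R1 -> on_hand[A=55 B=49 C=43 D=47] avail[A=55 B=49 C=43 D=47] open={}
Step 3: reserve R2 B 9 -> on_hand[A=55 B=49 C=43 D=47] avail[A=55 B=40 C=43 D=47] open={R2}
Step 4: reserve R3 B 1 -> on_hand[A=55 B=49 C=43 D=47] avail[A=55 B=39 C=43 D=47] open={R2,R3}
Step 5: reserve R4 D 4 -> on_hand[A=55 B=49 C=43 D=47] avail[A=55 B=39 C=43 D=43] open={R2,R3,R4}
Step 6: commit R2 -> on_hand[A=55 B=40 C=43 D=47] avail[A=55 B=39 C=43 D=43] open={R3,R4}
Step 7: commit R3 -> on_hand[A=55 B=39 C=43 D=47] avail[A=55 B=39 C=43 D=43] open={R4}
Step 8: reserve R5 A 4 -> on_hand[A=55 B=39 C=43 D=47] avail[A=51 B=39 C=43 D=43] open={R4,R5}
Step 9: cancel R5 -> on_hand[A=55 B=39 C=43 D=47] avail[A=55 B=39 C=43 D=43] open={R4}
Step 10: reserve R6 B 8 -> on_hand[A=55 B=39 C=43 D=47] avail[A=55 B=31 C=43 D=43] open={R4,R6}
Step 11: reserve R7 C 2 -> on_hand[A=55 B=39 C=43 D=47] avail[A=55 B=31 C=41 D=43] open={R4,R6,R7}
Step 12: cancel R4 -> on_hand[A=55 B=39 C=43 D=47] avail[A=55 B=31 C=41 D=47] open={R6,R7}
Step 13: cancel R7 -> on_hand[A=55 B=39 C=43 D=47] avail[A=55 B=31 C=43 D=47] open={R6}
Step 14: cancel R6 -> on_hand[A=55 B=39 C=43 D=47] avail[A=55 B=39 C=43 D=47] open={}
Final available[B] = 39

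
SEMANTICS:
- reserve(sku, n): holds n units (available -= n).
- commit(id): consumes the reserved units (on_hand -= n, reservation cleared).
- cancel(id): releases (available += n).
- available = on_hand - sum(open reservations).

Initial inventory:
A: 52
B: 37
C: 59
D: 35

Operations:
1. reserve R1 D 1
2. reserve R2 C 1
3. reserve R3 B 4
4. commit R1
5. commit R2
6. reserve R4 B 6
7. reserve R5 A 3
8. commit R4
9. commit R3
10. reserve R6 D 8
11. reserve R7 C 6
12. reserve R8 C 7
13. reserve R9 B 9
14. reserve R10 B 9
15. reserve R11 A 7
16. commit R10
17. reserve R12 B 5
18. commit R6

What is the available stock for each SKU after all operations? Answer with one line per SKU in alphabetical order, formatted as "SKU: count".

Step 1: reserve R1 D 1 -> on_hand[A=52 B=37 C=59 D=35] avail[A=52 B=37 C=59 D=34] open={R1}
Step 2: reserve R2 C 1 -> on_hand[A=52 B=37 C=59 D=35] avail[A=52 B=37 C=58 D=34] open={R1,R2}
Step 3: reserve R3 B 4 -> on_hand[A=52 B=37 C=59 D=35] avail[A=52 B=33 C=58 D=34] open={R1,R2,R3}
Step 4: commit R1 -> on_hand[A=52 B=37 C=59 D=34] avail[A=52 B=33 C=58 D=34] open={R2,R3}
Step 5: commit R2 -> on_hand[A=52 B=37 C=58 D=34] avail[A=52 B=33 C=58 D=34] open={R3}
Step 6: reserve R4 B 6 -> on_hand[A=52 B=37 C=58 D=34] avail[A=52 B=27 C=58 D=34] open={R3,R4}
Step 7: reserve R5 A 3 -> on_hand[A=52 B=37 C=58 D=34] avail[A=49 B=27 C=58 D=34] open={R3,R4,R5}
Step 8: commit R4 -> on_hand[A=52 B=31 C=58 D=34] avail[A=49 B=27 C=58 D=34] open={R3,R5}
Step 9: commit R3 -> on_hand[A=52 B=27 C=58 D=34] avail[A=49 B=27 C=58 D=34] open={R5}
Step 10: reserve R6 D 8 -> on_hand[A=52 B=27 C=58 D=34] avail[A=49 B=27 C=58 D=26] open={R5,R6}
Step 11: reserve R7 C 6 -> on_hand[A=52 B=27 C=58 D=34] avail[A=49 B=27 C=52 D=26] open={R5,R6,R7}
Step 12: reserve R8 C 7 -> on_hand[A=52 B=27 C=58 D=34] avail[A=49 B=27 C=45 D=26] open={R5,R6,R7,R8}
Step 13: reserve R9 B 9 -> on_hand[A=52 B=27 C=58 D=34] avail[A=49 B=18 C=45 D=26] open={R5,R6,R7,R8,R9}
Step 14: reserve R10 B 9 -> on_hand[A=52 B=27 C=58 D=34] avail[A=49 B=9 C=45 D=26] open={R10,R5,R6,R7,R8,R9}
Step 15: reserve R11 A 7 -> on_hand[A=52 B=27 C=58 D=34] avail[A=42 B=9 C=45 D=26] open={R10,R11,R5,R6,R7,R8,R9}
Step 16: commit R10 -> on_hand[A=52 B=18 C=58 D=34] avail[A=42 B=9 C=45 D=26] open={R11,R5,R6,R7,R8,R9}
Step 17: reserve R12 B 5 -> on_hand[A=52 B=18 C=58 D=34] avail[A=42 B=4 C=45 D=26] open={R11,R12,R5,R6,R7,R8,R9}
Step 18: commit R6 -> on_hand[A=52 B=18 C=58 D=26] avail[A=42 B=4 C=45 D=26] open={R11,R12,R5,R7,R8,R9}

Answer: A: 42
B: 4
C: 45
D: 26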